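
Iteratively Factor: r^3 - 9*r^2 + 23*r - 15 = (r - 1)*(r^2 - 8*r + 15) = (r - 5)*(r - 1)*(r - 3)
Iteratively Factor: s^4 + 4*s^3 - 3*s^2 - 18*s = (s + 3)*(s^3 + s^2 - 6*s) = (s - 2)*(s + 3)*(s^2 + 3*s) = s*(s - 2)*(s + 3)*(s + 3)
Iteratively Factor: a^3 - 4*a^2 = (a - 4)*(a^2) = a*(a - 4)*(a)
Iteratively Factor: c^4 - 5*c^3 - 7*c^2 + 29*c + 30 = (c + 1)*(c^3 - 6*c^2 - c + 30) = (c + 1)*(c + 2)*(c^2 - 8*c + 15) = (c - 3)*(c + 1)*(c + 2)*(c - 5)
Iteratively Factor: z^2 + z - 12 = (z - 3)*(z + 4)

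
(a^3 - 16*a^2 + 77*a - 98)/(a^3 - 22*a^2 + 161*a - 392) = (a - 2)/(a - 8)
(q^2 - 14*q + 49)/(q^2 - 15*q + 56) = (q - 7)/(q - 8)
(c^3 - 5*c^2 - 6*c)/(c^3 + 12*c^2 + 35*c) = (c^2 - 5*c - 6)/(c^2 + 12*c + 35)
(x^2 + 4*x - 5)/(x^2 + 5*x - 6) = (x + 5)/(x + 6)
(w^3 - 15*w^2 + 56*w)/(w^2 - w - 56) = w*(w - 7)/(w + 7)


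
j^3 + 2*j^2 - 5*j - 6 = (j - 2)*(j + 1)*(j + 3)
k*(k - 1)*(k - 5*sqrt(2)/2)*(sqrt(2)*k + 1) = sqrt(2)*k^4 - 4*k^3 - sqrt(2)*k^3 - 5*sqrt(2)*k^2/2 + 4*k^2 + 5*sqrt(2)*k/2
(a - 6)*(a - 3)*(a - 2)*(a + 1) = a^4 - 10*a^3 + 25*a^2 - 36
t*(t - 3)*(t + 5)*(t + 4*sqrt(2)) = t^4 + 2*t^3 + 4*sqrt(2)*t^3 - 15*t^2 + 8*sqrt(2)*t^2 - 60*sqrt(2)*t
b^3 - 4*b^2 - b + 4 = (b - 4)*(b - 1)*(b + 1)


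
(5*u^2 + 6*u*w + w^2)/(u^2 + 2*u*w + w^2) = (5*u + w)/(u + w)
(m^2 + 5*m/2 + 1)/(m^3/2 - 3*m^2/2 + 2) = (2*m^2 + 5*m + 2)/(m^3 - 3*m^2 + 4)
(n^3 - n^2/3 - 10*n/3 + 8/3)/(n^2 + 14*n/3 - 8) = (n^2 + n - 2)/(n + 6)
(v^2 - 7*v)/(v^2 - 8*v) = (v - 7)/(v - 8)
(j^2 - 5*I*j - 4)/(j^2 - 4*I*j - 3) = (j - 4*I)/(j - 3*I)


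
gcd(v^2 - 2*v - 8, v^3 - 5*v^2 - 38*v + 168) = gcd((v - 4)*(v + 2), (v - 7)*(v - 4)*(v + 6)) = v - 4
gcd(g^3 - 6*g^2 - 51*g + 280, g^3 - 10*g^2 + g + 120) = g^2 - 13*g + 40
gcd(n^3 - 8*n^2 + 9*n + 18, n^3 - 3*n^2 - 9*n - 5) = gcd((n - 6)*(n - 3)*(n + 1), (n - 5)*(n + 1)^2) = n + 1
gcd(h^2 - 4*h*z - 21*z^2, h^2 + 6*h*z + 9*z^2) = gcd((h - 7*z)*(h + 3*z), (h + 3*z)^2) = h + 3*z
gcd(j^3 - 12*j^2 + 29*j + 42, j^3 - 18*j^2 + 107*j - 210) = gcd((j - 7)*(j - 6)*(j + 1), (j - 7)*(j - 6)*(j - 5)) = j^2 - 13*j + 42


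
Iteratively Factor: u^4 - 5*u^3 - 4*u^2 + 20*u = (u - 2)*(u^3 - 3*u^2 - 10*u) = (u - 2)*(u + 2)*(u^2 - 5*u) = (u - 5)*(u - 2)*(u + 2)*(u)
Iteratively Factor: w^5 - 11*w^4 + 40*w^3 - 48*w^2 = (w - 3)*(w^4 - 8*w^3 + 16*w^2) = w*(w - 3)*(w^3 - 8*w^2 + 16*w) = w*(w - 4)*(w - 3)*(w^2 - 4*w) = w*(w - 4)^2*(w - 3)*(w)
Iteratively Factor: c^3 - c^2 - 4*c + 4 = (c - 2)*(c^2 + c - 2) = (c - 2)*(c - 1)*(c + 2)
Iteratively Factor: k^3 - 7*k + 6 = (k - 2)*(k^2 + 2*k - 3) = (k - 2)*(k - 1)*(k + 3)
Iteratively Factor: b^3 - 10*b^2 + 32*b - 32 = (b - 4)*(b^2 - 6*b + 8) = (b - 4)^2*(b - 2)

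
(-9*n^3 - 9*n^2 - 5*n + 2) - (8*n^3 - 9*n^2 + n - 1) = -17*n^3 - 6*n + 3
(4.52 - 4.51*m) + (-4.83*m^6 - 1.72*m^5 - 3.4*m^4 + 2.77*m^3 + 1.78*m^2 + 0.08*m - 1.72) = -4.83*m^6 - 1.72*m^5 - 3.4*m^4 + 2.77*m^3 + 1.78*m^2 - 4.43*m + 2.8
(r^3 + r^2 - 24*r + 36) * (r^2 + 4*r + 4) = r^5 + 5*r^4 - 16*r^3 - 56*r^2 + 48*r + 144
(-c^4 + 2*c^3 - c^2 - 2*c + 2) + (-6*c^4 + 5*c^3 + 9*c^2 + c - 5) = -7*c^4 + 7*c^3 + 8*c^2 - c - 3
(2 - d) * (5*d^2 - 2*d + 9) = -5*d^3 + 12*d^2 - 13*d + 18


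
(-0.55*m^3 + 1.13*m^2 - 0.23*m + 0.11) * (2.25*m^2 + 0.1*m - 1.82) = -1.2375*m^5 + 2.4875*m^4 + 0.5965*m^3 - 1.8321*m^2 + 0.4296*m - 0.2002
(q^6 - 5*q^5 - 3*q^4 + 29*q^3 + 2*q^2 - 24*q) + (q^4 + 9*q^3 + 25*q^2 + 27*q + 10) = q^6 - 5*q^5 - 2*q^4 + 38*q^3 + 27*q^2 + 3*q + 10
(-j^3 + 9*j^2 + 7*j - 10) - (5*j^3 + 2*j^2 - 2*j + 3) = -6*j^3 + 7*j^2 + 9*j - 13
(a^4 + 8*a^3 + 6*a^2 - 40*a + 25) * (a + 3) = a^5 + 11*a^4 + 30*a^3 - 22*a^2 - 95*a + 75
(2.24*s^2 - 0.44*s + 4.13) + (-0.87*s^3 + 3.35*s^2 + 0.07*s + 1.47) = -0.87*s^3 + 5.59*s^2 - 0.37*s + 5.6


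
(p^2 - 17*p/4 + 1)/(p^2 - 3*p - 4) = (p - 1/4)/(p + 1)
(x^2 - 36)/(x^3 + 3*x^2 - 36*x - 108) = 1/(x + 3)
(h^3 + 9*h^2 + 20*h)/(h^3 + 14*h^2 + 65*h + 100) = h/(h + 5)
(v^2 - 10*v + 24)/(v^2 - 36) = (v - 4)/(v + 6)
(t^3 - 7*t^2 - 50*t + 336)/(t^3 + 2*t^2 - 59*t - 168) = (t - 6)/(t + 3)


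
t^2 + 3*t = t*(t + 3)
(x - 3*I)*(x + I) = x^2 - 2*I*x + 3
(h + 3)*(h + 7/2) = h^2 + 13*h/2 + 21/2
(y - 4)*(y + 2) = y^2 - 2*y - 8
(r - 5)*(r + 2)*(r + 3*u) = r^3 + 3*r^2*u - 3*r^2 - 9*r*u - 10*r - 30*u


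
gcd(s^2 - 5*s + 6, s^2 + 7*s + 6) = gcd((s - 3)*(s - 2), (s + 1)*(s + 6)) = 1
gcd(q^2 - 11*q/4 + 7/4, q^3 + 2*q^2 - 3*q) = q - 1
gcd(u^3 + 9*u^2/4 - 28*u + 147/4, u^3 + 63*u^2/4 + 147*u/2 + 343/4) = u + 7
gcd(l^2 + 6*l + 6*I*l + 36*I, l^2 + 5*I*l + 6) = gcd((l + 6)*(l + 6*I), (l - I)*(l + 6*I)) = l + 6*I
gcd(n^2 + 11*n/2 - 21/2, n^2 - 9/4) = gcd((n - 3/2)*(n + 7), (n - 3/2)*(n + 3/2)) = n - 3/2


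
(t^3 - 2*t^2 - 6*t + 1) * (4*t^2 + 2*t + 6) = 4*t^5 - 6*t^4 - 22*t^3 - 20*t^2 - 34*t + 6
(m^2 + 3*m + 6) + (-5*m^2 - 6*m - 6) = -4*m^2 - 3*m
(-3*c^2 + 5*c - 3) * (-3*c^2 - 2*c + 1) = 9*c^4 - 9*c^3 - 4*c^2 + 11*c - 3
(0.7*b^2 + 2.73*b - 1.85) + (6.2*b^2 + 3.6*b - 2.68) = 6.9*b^2 + 6.33*b - 4.53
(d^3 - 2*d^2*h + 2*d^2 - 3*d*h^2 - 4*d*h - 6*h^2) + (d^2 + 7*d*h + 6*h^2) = d^3 - 2*d^2*h + 3*d^2 - 3*d*h^2 + 3*d*h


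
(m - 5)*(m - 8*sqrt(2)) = m^2 - 8*sqrt(2)*m - 5*m + 40*sqrt(2)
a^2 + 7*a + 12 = (a + 3)*(a + 4)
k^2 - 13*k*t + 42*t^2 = (k - 7*t)*(k - 6*t)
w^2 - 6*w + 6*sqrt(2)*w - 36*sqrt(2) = (w - 6)*(w + 6*sqrt(2))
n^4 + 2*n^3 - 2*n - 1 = (n - 1)*(n + 1)^3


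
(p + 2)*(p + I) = p^2 + 2*p + I*p + 2*I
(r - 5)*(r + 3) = r^2 - 2*r - 15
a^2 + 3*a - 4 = (a - 1)*(a + 4)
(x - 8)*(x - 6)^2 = x^3 - 20*x^2 + 132*x - 288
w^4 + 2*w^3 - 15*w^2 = w^2*(w - 3)*(w + 5)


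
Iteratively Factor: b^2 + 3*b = (b)*(b + 3)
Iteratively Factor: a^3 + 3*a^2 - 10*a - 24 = (a + 4)*(a^2 - a - 6) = (a + 2)*(a + 4)*(a - 3)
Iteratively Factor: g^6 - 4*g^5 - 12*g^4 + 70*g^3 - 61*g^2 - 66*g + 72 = (g - 3)*(g^5 - g^4 - 15*g^3 + 25*g^2 + 14*g - 24) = (g - 3)^2*(g^4 + 2*g^3 - 9*g^2 - 2*g + 8) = (g - 3)^2*(g - 1)*(g^3 + 3*g^2 - 6*g - 8) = (g - 3)^2*(g - 2)*(g - 1)*(g^2 + 5*g + 4) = (g - 3)^2*(g - 2)*(g - 1)*(g + 4)*(g + 1)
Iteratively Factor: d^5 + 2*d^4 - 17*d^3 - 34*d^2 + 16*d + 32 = (d - 1)*(d^4 + 3*d^3 - 14*d^2 - 48*d - 32) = (d - 1)*(d + 1)*(d^3 + 2*d^2 - 16*d - 32) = (d - 4)*(d - 1)*(d + 1)*(d^2 + 6*d + 8) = (d - 4)*(d - 1)*(d + 1)*(d + 2)*(d + 4)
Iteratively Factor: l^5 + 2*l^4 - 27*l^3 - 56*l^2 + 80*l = (l + 4)*(l^4 - 2*l^3 - 19*l^2 + 20*l) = l*(l + 4)*(l^3 - 2*l^2 - 19*l + 20) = l*(l - 1)*(l + 4)*(l^2 - l - 20) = l*(l - 1)*(l + 4)^2*(l - 5)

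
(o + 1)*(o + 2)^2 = o^3 + 5*o^2 + 8*o + 4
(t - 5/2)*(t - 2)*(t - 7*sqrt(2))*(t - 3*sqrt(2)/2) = t^4 - 17*sqrt(2)*t^3/2 - 9*t^3/2 + 26*t^2 + 153*sqrt(2)*t^2/4 - 189*t/2 - 85*sqrt(2)*t/2 + 105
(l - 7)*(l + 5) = l^2 - 2*l - 35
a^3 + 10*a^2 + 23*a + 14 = (a + 1)*(a + 2)*(a + 7)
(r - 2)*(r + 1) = r^2 - r - 2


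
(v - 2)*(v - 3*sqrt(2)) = v^2 - 3*sqrt(2)*v - 2*v + 6*sqrt(2)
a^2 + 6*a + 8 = (a + 2)*(a + 4)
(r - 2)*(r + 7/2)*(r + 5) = r^3 + 13*r^2/2 + r/2 - 35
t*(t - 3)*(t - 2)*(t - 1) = t^4 - 6*t^3 + 11*t^2 - 6*t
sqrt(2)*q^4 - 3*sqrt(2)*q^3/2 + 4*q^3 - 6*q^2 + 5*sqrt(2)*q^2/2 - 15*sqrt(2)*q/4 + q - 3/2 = (q - 3/2)*(q + sqrt(2)/2)*(q + sqrt(2))*(sqrt(2)*q + 1)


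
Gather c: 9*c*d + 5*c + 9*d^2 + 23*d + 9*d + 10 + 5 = c*(9*d + 5) + 9*d^2 + 32*d + 15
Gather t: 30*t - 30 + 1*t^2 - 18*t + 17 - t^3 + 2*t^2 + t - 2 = -t^3 + 3*t^2 + 13*t - 15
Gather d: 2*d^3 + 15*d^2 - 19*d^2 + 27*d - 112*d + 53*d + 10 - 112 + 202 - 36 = 2*d^3 - 4*d^2 - 32*d + 64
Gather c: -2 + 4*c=4*c - 2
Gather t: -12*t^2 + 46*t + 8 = -12*t^2 + 46*t + 8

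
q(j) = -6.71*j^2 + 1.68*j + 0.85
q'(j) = 1.68 - 13.42*j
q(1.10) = -5.42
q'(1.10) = -13.08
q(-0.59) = -2.48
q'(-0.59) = 9.60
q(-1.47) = -16.12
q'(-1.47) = 21.41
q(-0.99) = -7.39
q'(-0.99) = 14.97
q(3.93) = -96.18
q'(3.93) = -51.06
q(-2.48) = -44.59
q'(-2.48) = 34.96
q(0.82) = -2.28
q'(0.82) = -9.32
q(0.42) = 0.37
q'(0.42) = -3.96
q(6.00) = -230.63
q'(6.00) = -78.84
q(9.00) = -527.54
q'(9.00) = -119.10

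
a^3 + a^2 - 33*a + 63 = (a - 3)^2*(a + 7)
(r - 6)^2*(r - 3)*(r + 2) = r^4 - 13*r^3 + 42*r^2 + 36*r - 216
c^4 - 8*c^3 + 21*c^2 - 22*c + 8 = (c - 4)*(c - 2)*(c - 1)^2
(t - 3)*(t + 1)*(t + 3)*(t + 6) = t^4 + 7*t^3 - 3*t^2 - 63*t - 54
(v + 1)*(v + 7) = v^2 + 8*v + 7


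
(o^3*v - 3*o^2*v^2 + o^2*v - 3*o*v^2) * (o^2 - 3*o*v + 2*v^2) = o^5*v - 6*o^4*v^2 + o^4*v + 11*o^3*v^3 - 6*o^3*v^2 - 6*o^2*v^4 + 11*o^2*v^3 - 6*o*v^4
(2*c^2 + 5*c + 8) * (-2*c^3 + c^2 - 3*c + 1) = -4*c^5 - 8*c^4 - 17*c^3 - 5*c^2 - 19*c + 8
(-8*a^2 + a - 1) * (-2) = 16*a^2 - 2*a + 2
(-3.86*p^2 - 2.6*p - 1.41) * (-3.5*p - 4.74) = 13.51*p^3 + 27.3964*p^2 + 17.259*p + 6.6834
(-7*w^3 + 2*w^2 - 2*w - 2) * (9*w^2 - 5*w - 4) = -63*w^5 + 53*w^4 - 16*w^2 + 18*w + 8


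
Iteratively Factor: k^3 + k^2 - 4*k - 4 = (k + 1)*(k^2 - 4) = (k - 2)*(k + 1)*(k + 2)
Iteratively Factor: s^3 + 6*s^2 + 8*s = (s + 4)*(s^2 + 2*s) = (s + 2)*(s + 4)*(s)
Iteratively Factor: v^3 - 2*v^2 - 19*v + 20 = (v + 4)*(v^2 - 6*v + 5) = (v - 1)*(v + 4)*(v - 5)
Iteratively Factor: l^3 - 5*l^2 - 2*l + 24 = (l - 4)*(l^2 - l - 6) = (l - 4)*(l + 2)*(l - 3)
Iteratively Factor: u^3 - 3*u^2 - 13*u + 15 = (u - 1)*(u^2 - 2*u - 15) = (u - 5)*(u - 1)*(u + 3)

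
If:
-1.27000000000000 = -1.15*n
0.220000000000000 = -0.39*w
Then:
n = 1.10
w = -0.56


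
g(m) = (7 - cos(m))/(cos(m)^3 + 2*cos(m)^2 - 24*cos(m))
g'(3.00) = -0.04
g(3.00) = 0.32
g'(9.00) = -0.14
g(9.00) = 0.35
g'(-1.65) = 46.43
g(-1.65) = 3.70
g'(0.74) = -0.35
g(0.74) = -0.39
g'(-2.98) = 0.05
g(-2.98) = 0.32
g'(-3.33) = -0.05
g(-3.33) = 0.33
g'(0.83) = -0.46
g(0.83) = -0.42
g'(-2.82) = 0.10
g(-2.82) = 0.34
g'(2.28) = -0.51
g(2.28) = 0.47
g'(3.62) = 0.17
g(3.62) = 0.36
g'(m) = (7 - cos(m))*(3*sin(m)*cos(m)^2 + 4*sin(m)*cos(m) - 24*sin(m))/(cos(m)^3 + 2*cos(m)^2 - 24*cos(m))^2 + sin(m)/(cos(m)^3 + 2*cos(m)^2 - 24*cos(m))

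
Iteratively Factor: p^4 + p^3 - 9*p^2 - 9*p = (p + 1)*(p^3 - 9*p) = (p - 3)*(p + 1)*(p^2 + 3*p) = (p - 3)*(p + 1)*(p + 3)*(p)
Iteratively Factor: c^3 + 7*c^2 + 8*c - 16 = (c + 4)*(c^2 + 3*c - 4) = (c + 4)^2*(c - 1)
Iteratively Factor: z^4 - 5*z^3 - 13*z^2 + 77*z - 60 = (z - 5)*(z^3 - 13*z + 12) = (z - 5)*(z - 1)*(z^2 + z - 12) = (z - 5)*(z - 1)*(z + 4)*(z - 3)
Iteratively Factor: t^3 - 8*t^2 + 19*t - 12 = (t - 3)*(t^2 - 5*t + 4) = (t - 3)*(t - 1)*(t - 4)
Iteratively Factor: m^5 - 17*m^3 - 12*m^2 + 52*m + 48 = (m + 1)*(m^4 - m^3 - 16*m^2 + 4*m + 48) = (m - 4)*(m + 1)*(m^3 + 3*m^2 - 4*m - 12) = (m - 4)*(m + 1)*(m + 2)*(m^2 + m - 6) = (m - 4)*(m + 1)*(m + 2)*(m + 3)*(m - 2)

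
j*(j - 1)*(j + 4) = j^3 + 3*j^2 - 4*j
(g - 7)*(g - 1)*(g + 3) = g^3 - 5*g^2 - 17*g + 21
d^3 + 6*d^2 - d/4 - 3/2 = (d - 1/2)*(d + 1/2)*(d + 6)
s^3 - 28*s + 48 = (s - 4)*(s - 2)*(s + 6)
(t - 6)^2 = t^2 - 12*t + 36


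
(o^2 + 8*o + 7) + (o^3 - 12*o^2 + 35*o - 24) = o^3 - 11*o^2 + 43*o - 17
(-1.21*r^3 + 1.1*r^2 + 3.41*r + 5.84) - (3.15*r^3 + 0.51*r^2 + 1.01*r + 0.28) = -4.36*r^3 + 0.59*r^2 + 2.4*r + 5.56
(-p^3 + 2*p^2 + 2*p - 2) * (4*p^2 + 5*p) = -4*p^5 + 3*p^4 + 18*p^3 + 2*p^2 - 10*p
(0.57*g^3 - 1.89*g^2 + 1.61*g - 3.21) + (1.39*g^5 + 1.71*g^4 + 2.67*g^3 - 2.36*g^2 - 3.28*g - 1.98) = 1.39*g^5 + 1.71*g^4 + 3.24*g^3 - 4.25*g^2 - 1.67*g - 5.19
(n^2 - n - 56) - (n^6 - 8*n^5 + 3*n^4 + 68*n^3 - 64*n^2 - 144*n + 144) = -n^6 + 8*n^5 - 3*n^4 - 68*n^3 + 65*n^2 + 143*n - 200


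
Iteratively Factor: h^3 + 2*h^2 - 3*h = (h)*(h^2 + 2*h - 3) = h*(h + 3)*(h - 1)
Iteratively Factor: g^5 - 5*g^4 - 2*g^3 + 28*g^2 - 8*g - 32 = (g - 4)*(g^4 - g^3 - 6*g^2 + 4*g + 8) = (g - 4)*(g - 2)*(g^3 + g^2 - 4*g - 4) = (g - 4)*(g - 2)*(g + 2)*(g^2 - g - 2) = (g - 4)*(g - 2)^2*(g + 2)*(g + 1)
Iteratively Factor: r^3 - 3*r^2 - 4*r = (r)*(r^2 - 3*r - 4) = r*(r - 4)*(r + 1)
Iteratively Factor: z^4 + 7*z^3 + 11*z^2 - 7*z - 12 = (z - 1)*(z^3 + 8*z^2 + 19*z + 12) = (z - 1)*(z + 3)*(z^2 + 5*z + 4) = (z - 1)*(z + 1)*(z + 3)*(z + 4)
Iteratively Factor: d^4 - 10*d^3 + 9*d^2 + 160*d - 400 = (d - 5)*(d^3 - 5*d^2 - 16*d + 80) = (d - 5)*(d - 4)*(d^2 - d - 20) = (d - 5)^2*(d - 4)*(d + 4)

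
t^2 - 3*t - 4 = (t - 4)*(t + 1)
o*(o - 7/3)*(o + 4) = o^3 + 5*o^2/3 - 28*o/3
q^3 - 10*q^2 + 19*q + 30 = (q - 6)*(q - 5)*(q + 1)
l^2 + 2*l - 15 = (l - 3)*(l + 5)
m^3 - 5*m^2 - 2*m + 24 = (m - 4)*(m - 3)*(m + 2)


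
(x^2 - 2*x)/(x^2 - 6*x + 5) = x*(x - 2)/(x^2 - 6*x + 5)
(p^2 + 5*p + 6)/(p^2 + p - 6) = (p + 2)/(p - 2)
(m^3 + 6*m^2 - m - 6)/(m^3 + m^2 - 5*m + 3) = (m^2 + 7*m + 6)/(m^2 + 2*m - 3)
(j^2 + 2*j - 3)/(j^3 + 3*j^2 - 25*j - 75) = (j - 1)/(j^2 - 25)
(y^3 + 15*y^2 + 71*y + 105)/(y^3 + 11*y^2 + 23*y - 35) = (y + 3)/(y - 1)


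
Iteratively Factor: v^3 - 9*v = (v)*(v^2 - 9) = v*(v + 3)*(v - 3)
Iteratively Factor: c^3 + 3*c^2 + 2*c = (c + 1)*(c^2 + 2*c) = c*(c + 1)*(c + 2)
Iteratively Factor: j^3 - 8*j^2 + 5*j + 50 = (j - 5)*(j^2 - 3*j - 10) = (j - 5)*(j + 2)*(j - 5)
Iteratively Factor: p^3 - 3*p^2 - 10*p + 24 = (p - 4)*(p^2 + p - 6) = (p - 4)*(p + 3)*(p - 2)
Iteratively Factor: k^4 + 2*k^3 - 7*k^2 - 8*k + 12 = (k + 2)*(k^3 - 7*k + 6) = (k - 2)*(k + 2)*(k^2 + 2*k - 3) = (k - 2)*(k - 1)*(k + 2)*(k + 3)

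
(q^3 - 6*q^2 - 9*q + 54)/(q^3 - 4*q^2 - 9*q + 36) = (q - 6)/(q - 4)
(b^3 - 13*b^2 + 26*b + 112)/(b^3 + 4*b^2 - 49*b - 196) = (b^2 - 6*b - 16)/(b^2 + 11*b + 28)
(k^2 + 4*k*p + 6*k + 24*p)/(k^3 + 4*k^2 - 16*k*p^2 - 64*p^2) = (-k - 6)/(-k^2 + 4*k*p - 4*k + 16*p)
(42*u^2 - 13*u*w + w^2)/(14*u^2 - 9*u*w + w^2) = (6*u - w)/(2*u - w)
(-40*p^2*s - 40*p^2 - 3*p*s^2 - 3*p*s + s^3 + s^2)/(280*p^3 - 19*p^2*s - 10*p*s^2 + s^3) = (-s - 1)/(7*p - s)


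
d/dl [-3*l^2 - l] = -6*l - 1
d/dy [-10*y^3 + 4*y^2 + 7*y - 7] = -30*y^2 + 8*y + 7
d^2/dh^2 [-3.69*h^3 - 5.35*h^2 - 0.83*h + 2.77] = -22.14*h - 10.7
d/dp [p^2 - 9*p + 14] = 2*p - 9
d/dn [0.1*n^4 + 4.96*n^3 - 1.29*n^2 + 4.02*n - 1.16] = 0.4*n^3 + 14.88*n^2 - 2.58*n + 4.02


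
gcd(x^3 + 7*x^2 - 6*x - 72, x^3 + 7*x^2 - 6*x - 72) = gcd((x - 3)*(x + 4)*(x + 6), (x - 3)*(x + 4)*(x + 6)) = x^3 + 7*x^2 - 6*x - 72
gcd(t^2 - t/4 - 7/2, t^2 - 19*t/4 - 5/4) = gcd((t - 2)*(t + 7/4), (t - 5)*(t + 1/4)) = 1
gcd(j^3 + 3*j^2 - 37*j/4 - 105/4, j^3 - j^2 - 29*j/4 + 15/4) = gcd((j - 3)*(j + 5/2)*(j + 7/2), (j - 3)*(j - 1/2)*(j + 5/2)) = j^2 - j/2 - 15/2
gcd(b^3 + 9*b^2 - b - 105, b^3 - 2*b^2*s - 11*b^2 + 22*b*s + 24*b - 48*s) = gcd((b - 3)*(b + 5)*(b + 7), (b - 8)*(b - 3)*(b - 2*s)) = b - 3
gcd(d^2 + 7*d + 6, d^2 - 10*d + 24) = 1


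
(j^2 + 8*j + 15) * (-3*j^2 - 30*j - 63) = -3*j^4 - 54*j^3 - 348*j^2 - 954*j - 945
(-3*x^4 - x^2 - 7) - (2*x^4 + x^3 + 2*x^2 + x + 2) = -5*x^4 - x^3 - 3*x^2 - x - 9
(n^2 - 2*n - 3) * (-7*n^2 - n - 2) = -7*n^4 + 13*n^3 + 21*n^2 + 7*n + 6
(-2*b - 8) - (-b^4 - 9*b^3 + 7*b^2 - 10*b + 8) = b^4 + 9*b^3 - 7*b^2 + 8*b - 16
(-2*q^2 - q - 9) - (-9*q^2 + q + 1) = 7*q^2 - 2*q - 10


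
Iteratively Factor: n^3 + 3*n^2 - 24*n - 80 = (n + 4)*(n^2 - n - 20) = (n - 5)*(n + 4)*(n + 4)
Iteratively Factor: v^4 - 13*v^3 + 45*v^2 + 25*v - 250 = (v - 5)*(v^3 - 8*v^2 + 5*v + 50) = (v - 5)*(v + 2)*(v^2 - 10*v + 25) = (v - 5)^2*(v + 2)*(v - 5)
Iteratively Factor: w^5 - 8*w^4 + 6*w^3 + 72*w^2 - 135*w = (w + 3)*(w^4 - 11*w^3 + 39*w^2 - 45*w) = (w - 3)*(w + 3)*(w^3 - 8*w^2 + 15*w) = w*(w - 3)*(w + 3)*(w^2 - 8*w + 15) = w*(w - 5)*(w - 3)*(w + 3)*(w - 3)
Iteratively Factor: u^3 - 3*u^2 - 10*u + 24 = (u + 3)*(u^2 - 6*u + 8) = (u - 4)*(u + 3)*(u - 2)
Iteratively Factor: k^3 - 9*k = (k - 3)*(k^2 + 3*k) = (k - 3)*(k + 3)*(k)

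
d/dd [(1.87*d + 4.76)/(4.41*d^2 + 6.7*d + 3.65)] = (8.2467*d^2 + 12.529*d - (1.87*d + 4.76)*(8.82*d + 6.7) + 6.8255)/(4.41*d^2 + 6.7*d + 3.65)^2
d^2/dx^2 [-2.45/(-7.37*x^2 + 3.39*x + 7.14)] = (266.15281*x^2 - 122.42307*x - 2.45*(14.74*x - 3.39)*(29.48*x - 6.78) - 257.84682)/(-7.37*x^2 + 3.39*x + 7.14)^3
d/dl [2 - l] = -1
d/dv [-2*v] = -2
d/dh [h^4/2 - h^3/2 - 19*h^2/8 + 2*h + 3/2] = 2*h^3 - 3*h^2/2 - 19*h/4 + 2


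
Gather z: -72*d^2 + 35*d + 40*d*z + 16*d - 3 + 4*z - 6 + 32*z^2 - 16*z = -72*d^2 + 51*d + 32*z^2 + z*(40*d - 12) - 9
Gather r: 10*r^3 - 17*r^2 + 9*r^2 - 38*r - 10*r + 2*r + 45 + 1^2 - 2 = 10*r^3 - 8*r^2 - 46*r + 44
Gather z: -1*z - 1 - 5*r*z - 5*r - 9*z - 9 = -5*r + z*(-5*r - 10) - 10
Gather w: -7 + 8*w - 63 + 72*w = 80*w - 70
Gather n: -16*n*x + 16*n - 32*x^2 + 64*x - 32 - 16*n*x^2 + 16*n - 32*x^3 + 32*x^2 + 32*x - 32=n*(-16*x^2 - 16*x + 32) - 32*x^3 + 96*x - 64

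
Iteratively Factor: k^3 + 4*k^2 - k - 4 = (k + 1)*(k^2 + 3*k - 4) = (k + 1)*(k + 4)*(k - 1)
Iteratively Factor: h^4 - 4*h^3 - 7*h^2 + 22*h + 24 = (h - 4)*(h^3 - 7*h - 6) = (h - 4)*(h + 2)*(h^2 - 2*h - 3) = (h - 4)*(h + 1)*(h + 2)*(h - 3)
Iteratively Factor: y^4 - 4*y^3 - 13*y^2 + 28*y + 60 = (y + 2)*(y^3 - 6*y^2 - y + 30) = (y - 3)*(y + 2)*(y^2 - 3*y - 10) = (y - 5)*(y - 3)*(y + 2)*(y + 2)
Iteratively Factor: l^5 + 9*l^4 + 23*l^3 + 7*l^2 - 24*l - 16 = (l - 1)*(l^4 + 10*l^3 + 33*l^2 + 40*l + 16) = (l - 1)*(l + 1)*(l^3 + 9*l^2 + 24*l + 16) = (l - 1)*(l + 1)*(l + 4)*(l^2 + 5*l + 4) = (l - 1)*(l + 1)*(l + 4)^2*(l + 1)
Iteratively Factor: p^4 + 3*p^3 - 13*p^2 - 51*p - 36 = (p + 3)*(p^3 - 13*p - 12) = (p + 1)*(p + 3)*(p^2 - p - 12) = (p - 4)*(p + 1)*(p + 3)*(p + 3)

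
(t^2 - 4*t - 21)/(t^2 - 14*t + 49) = (t + 3)/(t - 7)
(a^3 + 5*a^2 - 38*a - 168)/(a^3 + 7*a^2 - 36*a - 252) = (a + 4)/(a + 6)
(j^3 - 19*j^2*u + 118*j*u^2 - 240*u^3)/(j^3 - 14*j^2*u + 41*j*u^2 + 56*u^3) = (-j^2 + 11*j*u - 30*u^2)/(-j^2 + 6*j*u + 7*u^2)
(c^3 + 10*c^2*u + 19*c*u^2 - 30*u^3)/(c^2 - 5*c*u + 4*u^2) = (-c^2 - 11*c*u - 30*u^2)/(-c + 4*u)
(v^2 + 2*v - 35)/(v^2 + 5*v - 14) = (v - 5)/(v - 2)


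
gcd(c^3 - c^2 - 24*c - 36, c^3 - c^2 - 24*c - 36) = c^3 - c^2 - 24*c - 36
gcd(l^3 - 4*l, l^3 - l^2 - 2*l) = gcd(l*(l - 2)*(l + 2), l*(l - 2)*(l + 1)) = l^2 - 2*l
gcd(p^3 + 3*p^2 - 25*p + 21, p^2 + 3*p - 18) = p - 3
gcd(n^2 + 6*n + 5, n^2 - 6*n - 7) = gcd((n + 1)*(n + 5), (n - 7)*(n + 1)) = n + 1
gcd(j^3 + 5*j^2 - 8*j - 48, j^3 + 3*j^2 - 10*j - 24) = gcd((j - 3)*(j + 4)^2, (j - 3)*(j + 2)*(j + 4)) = j^2 + j - 12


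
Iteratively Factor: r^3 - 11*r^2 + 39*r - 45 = (r - 3)*(r^2 - 8*r + 15) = (r - 3)^2*(r - 5)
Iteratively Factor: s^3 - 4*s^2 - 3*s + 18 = (s - 3)*(s^2 - s - 6) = (s - 3)*(s + 2)*(s - 3)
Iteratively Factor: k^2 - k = (k - 1)*(k)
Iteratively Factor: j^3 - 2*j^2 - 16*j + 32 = (j + 4)*(j^2 - 6*j + 8) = (j - 4)*(j + 4)*(j - 2)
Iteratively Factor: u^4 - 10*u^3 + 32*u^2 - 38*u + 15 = (u - 1)*(u^3 - 9*u^2 + 23*u - 15) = (u - 1)^2*(u^2 - 8*u + 15) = (u - 5)*(u - 1)^2*(u - 3)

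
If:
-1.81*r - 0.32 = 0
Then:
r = -0.18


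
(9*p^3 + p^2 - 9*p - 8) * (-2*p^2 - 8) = -18*p^5 - 2*p^4 - 54*p^3 + 8*p^2 + 72*p + 64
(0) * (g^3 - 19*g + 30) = 0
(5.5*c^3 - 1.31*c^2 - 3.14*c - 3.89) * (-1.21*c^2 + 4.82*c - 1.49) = -6.655*c^5 + 28.0951*c^4 - 10.7098*c^3 - 8.476*c^2 - 14.0712*c + 5.7961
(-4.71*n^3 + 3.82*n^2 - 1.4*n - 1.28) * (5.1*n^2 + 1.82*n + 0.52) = -24.021*n^5 + 10.9098*n^4 - 2.6368*n^3 - 7.0896*n^2 - 3.0576*n - 0.6656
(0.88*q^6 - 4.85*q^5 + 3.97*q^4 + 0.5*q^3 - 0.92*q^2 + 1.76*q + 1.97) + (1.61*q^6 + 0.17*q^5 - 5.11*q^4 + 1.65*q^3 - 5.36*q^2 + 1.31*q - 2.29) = 2.49*q^6 - 4.68*q^5 - 1.14*q^4 + 2.15*q^3 - 6.28*q^2 + 3.07*q - 0.32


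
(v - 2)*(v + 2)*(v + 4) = v^3 + 4*v^2 - 4*v - 16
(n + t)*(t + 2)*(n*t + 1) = n^2*t^2 + 2*n^2*t + n*t^3 + 2*n*t^2 + n*t + 2*n + t^2 + 2*t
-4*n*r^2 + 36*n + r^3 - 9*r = (-4*n + r)*(r - 3)*(r + 3)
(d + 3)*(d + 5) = d^2 + 8*d + 15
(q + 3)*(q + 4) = q^2 + 7*q + 12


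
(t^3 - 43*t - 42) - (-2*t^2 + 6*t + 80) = t^3 + 2*t^2 - 49*t - 122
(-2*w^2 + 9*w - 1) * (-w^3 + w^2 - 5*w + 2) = 2*w^5 - 11*w^4 + 20*w^3 - 50*w^2 + 23*w - 2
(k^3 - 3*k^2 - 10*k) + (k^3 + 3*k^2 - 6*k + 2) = 2*k^3 - 16*k + 2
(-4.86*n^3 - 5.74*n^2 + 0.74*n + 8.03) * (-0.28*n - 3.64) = 1.3608*n^4 + 19.2976*n^3 + 20.6864*n^2 - 4.942*n - 29.2292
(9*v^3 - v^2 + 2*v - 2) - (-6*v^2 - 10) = 9*v^3 + 5*v^2 + 2*v + 8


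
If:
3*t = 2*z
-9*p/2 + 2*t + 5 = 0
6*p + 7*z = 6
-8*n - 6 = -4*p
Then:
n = -65/316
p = 86/79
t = -4/79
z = -6/79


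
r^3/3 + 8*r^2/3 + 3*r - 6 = (r/3 + 1)*(r - 1)*(r + 6)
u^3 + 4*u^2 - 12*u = u*(u - 2)*(u + 6)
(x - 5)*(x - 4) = x^2 - 9*x + 20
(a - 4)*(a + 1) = a^2 - 3*a - 4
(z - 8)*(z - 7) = z^2 - 15*z + 56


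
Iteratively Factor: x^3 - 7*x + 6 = (x - 2)*(x^2 + 2*x - 3) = (x - 2)*(x - 1)*(x + 3)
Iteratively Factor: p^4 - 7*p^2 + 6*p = (p - 1)*(p^3 + p^2 - 6*p) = (p - 1)*(p + 3)*(p^2 - 2*p) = p*(p - 1)*(p + 3)*(p - 2)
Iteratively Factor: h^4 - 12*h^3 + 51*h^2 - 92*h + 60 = (h - 2)*(h^3 - 10*h^2 + 31*h - 30) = (h - 3)*(h - 2)*(h^2 - 7*h + 10) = (h - 3)*(h - 2)^2*(h - 5)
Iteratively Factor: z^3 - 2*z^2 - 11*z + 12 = (z + 3)*(z^2 - 5*z + 4) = (z - 4)*(z + 3)*(z - 1)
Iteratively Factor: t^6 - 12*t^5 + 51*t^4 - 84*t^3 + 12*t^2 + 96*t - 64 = (t - 1)*(t^5 - 11*t^4 + 40*t^3 - 44*t^2 - 32*t + 64) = (t - 4)*(t - 1)*(t^4 - 7*t^3 + 12*t^2 + 4*t - 16) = (t - 4)*(t - 2)*(t - 1)*(t^3 - 5*t^2 + 2*t + 8) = (t - 4)*(t - 2)*(t - 1)*(t + 1)*(t^2 - 6*t + 8) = (t - 4)*(t - 2)^2*(t - 1)*(t + 1)*(t - 4)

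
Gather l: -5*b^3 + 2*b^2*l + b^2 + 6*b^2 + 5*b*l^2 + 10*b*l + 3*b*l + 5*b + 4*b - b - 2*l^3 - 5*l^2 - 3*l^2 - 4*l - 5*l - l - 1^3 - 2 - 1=-5*b^3 + 7*b^2 + 8*b - 2*l^3 + l^2*(5*b - 8) + l*(2*b^2 + 13*b - 10) - 4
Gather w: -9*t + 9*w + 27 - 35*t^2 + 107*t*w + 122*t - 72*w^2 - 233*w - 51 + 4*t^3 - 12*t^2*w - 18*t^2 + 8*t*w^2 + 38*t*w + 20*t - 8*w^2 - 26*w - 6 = 4*t^3 - 53*t^2 + 133*t + w^2*(8*t - 80) + w*(-12*t^2 + 145*t - 250) - 30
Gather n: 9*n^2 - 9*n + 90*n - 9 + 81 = 9*n^2 + 81*n + 72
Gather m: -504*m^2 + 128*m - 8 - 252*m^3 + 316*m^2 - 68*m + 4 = -252*m^3 - 188*m^2 + 60*m - 4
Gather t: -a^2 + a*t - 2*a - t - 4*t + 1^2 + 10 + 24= -a^2 - 2*a + t*(a - 5) + 35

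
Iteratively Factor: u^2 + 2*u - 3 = (u + 3)*(u - 1)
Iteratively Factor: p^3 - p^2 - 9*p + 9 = (p - 3)*(p^2 + 2*p - 3) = (p - 3)*(p - 1)*(p + 3)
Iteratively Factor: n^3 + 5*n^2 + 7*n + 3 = (n + 1)*(n^2 + 4*n + 3) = (n + 1)^2*(n + 3)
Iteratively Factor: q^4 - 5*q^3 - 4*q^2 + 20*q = (q + 2)*(q^3 - 7*q^2 + 10*q) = (q - 2)*(q + 2)*(q^2 - 5*q) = (q - 5)*(q - 2)*(q + 2)*(q)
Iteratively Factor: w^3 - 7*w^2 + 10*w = (w)*(w^2 - 7*w + 10) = w*(w - 2)*(w - 5)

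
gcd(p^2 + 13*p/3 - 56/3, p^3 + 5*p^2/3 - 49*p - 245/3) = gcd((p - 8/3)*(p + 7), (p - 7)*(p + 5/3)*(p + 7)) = p + 7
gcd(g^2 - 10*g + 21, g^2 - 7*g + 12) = g - 3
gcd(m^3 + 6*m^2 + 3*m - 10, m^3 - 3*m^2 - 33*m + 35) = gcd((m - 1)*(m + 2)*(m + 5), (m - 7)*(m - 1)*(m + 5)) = m^2 + 4*m - 5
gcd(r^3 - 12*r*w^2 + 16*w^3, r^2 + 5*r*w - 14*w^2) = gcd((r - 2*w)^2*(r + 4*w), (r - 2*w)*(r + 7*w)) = r - 2*w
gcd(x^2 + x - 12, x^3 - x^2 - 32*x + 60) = 1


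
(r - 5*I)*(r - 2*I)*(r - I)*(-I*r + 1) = -I*r^4 - 7*r^3 + 9*I*r^2 - 7*r + 10*I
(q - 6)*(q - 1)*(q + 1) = q^3 - 6*q^2 - q + 6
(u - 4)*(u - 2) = u^2 - 6*u + 8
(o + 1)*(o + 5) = o^2 + 6*o + 5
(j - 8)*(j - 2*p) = j^2 - 2*j*p - 8*j + 16*p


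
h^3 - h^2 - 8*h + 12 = (h - 2)^2*(h + 3)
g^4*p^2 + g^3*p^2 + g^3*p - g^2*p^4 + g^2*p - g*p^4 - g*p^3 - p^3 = (g - p)*(g + p)*(g*p + 1)*(g*p + p)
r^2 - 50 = (r - 5*sqrt(2))*(r + 5*sqrt(2))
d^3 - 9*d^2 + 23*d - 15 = (d - 5)*(d - 3)*(d - 1)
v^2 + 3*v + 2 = (v + 1)*(v + 2)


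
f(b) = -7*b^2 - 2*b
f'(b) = -14*b - 2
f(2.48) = -48.01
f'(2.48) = -36.72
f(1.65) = -22.36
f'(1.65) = -25.10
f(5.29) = -206.47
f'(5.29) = -76.06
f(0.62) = -3.93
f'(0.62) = -10.68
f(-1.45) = -11.82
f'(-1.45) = 18.30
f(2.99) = -68.56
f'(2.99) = -43.86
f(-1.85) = -20.26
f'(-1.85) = 23.90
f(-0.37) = -0.22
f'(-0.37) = 3.18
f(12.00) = -1032.00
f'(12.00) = -170.00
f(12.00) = -1032.00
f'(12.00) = -170.00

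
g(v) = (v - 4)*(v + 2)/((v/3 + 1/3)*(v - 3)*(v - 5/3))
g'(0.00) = -0.88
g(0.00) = -4.80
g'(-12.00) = -0.01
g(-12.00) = -0.21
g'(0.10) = -1.44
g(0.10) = -4.92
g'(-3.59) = 0.01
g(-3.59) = -0.40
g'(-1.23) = 25.88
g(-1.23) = 4.29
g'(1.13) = -23.95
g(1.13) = -12.61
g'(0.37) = -3.14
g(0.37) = -5.52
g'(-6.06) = -0.03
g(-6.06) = -0.35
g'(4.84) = 0.16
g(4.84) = 0.51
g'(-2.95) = 0.11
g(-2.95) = -0.37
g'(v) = (v - 4)/((v/3 + 1/3)*(v - 3)*(v - 5/3)) - (v - 4)*(v + 2)/((v/3 + 1/3)*(v - 3)*(v - 5/3)^2) - (v - 4)*(v + 2)/((v/3 + 1/3)*(v - 3)^2*(v - 5/3)) + (v + 2)/((v/3 + 1/3)*(v - 3)*(v - 5/3)) - (v - 4)*(v + 2)/(3*(v/3 + 1/3)^2*(v - 3)*(v - 5/3))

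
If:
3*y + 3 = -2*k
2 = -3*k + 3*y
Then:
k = -1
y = -1/3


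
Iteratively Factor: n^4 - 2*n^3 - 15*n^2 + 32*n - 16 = (n + 4)*(n^3 - 6*n^2 + 9*n - 4) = (n - 1)*(n + 4)*(n^2 - 5*n + 4) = (n - 4)*(n - 1)*(n + 4)*(n - 1)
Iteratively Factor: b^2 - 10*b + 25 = (b - 5)*(b - 5)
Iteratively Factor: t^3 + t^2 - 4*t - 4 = (t + 2)*(t^2 - t - 2) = (t - 2)*(t + 2)*(t + 1)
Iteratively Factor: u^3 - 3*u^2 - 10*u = (u)*(u^2 - 3*u - 10) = u*(u + 2)*(u - 5)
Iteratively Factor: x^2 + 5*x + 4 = (x + 1)*(x + 4)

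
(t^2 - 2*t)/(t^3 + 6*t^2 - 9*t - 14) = t/(t^2 + 8*t + 7)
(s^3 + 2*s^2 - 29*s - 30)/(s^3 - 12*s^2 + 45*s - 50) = (s^2 + 7*s + 6)/(s^2 - 7*s + 10)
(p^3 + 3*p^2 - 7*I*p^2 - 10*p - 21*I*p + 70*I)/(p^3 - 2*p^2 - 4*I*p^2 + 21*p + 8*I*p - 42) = (p + 5)/(p + 3*I)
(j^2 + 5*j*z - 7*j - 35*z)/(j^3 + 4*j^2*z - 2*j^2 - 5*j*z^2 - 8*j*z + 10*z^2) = (7 - j)/(-j^2 + j*z + 2*j - 2*z)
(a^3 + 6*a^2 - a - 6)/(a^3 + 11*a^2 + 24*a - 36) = (a + 1)/(a + 6)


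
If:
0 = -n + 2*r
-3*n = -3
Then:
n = 1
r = 1/2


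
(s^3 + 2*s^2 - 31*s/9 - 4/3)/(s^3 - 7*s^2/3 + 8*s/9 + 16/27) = 3*(s + 3)/(3*s - 4)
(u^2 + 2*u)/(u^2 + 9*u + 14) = u/(u + 7)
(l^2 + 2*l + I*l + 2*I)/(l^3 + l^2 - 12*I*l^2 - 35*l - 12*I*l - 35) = (l^2 + l*(2 + I) + 2*I)/(l^3 + l^2*(1 - 12*I) - l*(35 + 12*I) - 35)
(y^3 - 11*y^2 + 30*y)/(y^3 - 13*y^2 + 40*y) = (y - 6)/(y - 8)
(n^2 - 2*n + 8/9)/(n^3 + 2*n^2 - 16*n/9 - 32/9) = (3*n - 2)/(3*n^2 + 10*n + 8)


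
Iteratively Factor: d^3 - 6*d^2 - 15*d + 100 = (d + 4)*(d^2 - 10*d + 25) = (d - 5)*(d + 4)*(d - 5)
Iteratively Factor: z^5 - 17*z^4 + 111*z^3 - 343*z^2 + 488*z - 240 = (z - 1)*(z^4 - 16*z^3 + 95*z^2 - 248*z + 240) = (z - 3)*(z - 1)*(z^3 - 13*z^2 + 56*z - 80) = (z - 4)*(z - 3)*(z - 1)*(z^2 - 9*z + 20) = (z - 4)^2*(z - 3)*(z - 1)*(z - 5)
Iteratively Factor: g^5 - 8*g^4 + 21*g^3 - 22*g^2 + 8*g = (g - 4)*(g^4 - 4*g^3 + 5*g^2 - 2*g) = (g - 4)*(g - 2)*(g^3 - 2*g^2 + g) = g*(g - 4)*(g - 2)*(g^2 - 2*g + 1) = g*(g - 4)*(g - 2)*(g - 1)*(g - 1)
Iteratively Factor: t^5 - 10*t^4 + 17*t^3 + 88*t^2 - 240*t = (t - 4)*(t^4 - 6*t^3 - 7*t^2 + 60*t) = (t - 4)*(t + 3)*(t^3 - 9*t^2 + 20*t) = (t - 5)*(t - 4)*(t + 3)*(t^2 - 4*t) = (t - 5)*(t - 4)^2*(t + 3)*(t)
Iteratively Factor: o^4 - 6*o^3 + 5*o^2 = (o - 5)*(o^3 - o^2) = o*(o - 5)*(o^2 - o) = o^2*(o - 5)*(o - 1)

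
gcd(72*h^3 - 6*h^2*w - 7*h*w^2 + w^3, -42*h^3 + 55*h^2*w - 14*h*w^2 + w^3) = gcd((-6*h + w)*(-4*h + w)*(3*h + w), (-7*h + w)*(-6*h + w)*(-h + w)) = -6*h + w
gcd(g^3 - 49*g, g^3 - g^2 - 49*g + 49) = g^2 - 49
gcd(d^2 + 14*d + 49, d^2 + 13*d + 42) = d + 7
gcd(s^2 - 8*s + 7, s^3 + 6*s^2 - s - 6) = s - 1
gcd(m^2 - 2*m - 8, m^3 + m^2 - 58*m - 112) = m + 2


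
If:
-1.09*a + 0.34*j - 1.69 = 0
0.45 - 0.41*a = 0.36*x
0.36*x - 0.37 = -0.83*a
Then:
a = -0.19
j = 4.36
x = 1.47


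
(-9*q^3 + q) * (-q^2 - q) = 9*q^5 + 9*q^4 - q^3 - q^2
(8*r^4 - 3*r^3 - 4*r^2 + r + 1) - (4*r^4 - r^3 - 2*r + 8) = 4*r^4 - 2*r^3 - 4*r^2 + 3*r - 7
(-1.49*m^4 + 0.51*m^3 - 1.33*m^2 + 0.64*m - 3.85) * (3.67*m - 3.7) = -5.4683*m^5 + 7.3847*m^4 - 6.7681*m^3 + 7.2698*m^2 - 16.4975*m + 14.245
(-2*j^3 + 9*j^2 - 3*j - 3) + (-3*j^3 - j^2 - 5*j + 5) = -5*j^3 + 8*j^2 - 8*j + 2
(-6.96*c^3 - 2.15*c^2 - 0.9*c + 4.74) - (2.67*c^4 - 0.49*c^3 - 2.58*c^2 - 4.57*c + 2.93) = -2.67*c^4 - 6.47*c^3 + 0.43*c^2 + 3.67*c + 1.81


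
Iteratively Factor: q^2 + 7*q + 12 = (q + 4)*(q + 3)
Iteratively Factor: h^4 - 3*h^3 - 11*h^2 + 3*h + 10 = (h - 1)*(h^3 - 2*h^2 - 13*h - 10) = (h - 5)*(h - 1)*(h^2 + 3*h + 2) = (h - 5)*(h - 1)*(h + 2)*(h + 1)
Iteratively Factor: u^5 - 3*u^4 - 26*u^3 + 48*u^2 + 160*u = (u)*(u^4 - 3*u^3 - 26*u^2 + 48*u + 160) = u*(u - 5)*(u^3 + 2*u^2 - 16*u - 32) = u*(u - 5)*(u + 2)*(u^2 - 16) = u*(u - 5)*(u - 4)*(u + 2)*(u + 4)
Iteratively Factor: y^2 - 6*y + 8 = (y - 4)*(y - 2)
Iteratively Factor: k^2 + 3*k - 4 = (k + 4)*(k - 1)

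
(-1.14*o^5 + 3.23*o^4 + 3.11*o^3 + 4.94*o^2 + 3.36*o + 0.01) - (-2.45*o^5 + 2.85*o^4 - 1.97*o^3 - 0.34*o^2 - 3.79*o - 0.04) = 1.31*o^5 + 0.38*o^4 + 5.08*o^3 + 5.28*o^2 + 7.15*o + 0.05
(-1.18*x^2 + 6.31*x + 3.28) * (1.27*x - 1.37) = -1.4986*x^3 + 9.6303*x^2 - 4.4791*x - 4.4936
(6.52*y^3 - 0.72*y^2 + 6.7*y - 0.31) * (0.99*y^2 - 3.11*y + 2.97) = 6.4548*y^5 - 20.99*y^4 + 28.2366*y^3 - 23.2823*y^2 + 20.8631*y - 0.9207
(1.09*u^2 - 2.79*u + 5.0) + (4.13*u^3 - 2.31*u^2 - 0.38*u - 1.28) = 4.13*u^3 - 1.22*u^2 - 3.17*u + 3.72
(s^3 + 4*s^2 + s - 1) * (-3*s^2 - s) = -3*s^5 - 13*s^4 - 7*s^3 + 2*s^2 + s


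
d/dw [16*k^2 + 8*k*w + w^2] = 8*k + 2*w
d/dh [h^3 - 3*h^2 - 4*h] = 3*h^2 - 6*h - 4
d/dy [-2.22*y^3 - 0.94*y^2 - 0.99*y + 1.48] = -6.66*y^2 - 1.88*y - 0.99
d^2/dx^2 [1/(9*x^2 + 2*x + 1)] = 2*(-81*x^2 - 18*x + 4*(9*x + 1)^2 - 9)/(9*x^2 + 2*x + 1)^3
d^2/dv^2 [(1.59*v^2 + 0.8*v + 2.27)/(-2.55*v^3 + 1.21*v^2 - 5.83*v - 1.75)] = (-20.67795*v^6 - 31.212*v^5 - 20.4912899999999*v^4 + 210.411776*v^3 - 199.783722*v^2 + 146.694816*v - 157.337806)/(16.581375*v^9 - 23.604075*v^8 + 124.92909*v^7 - 75.564226*v^6 + 253.224444*v^5 + 40.405068*v^4 + 147.513262*v^3 + 167.32485*v^2 + 53.563125*v + 5.359375)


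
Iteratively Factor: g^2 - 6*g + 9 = (g - 3)*(g - 3)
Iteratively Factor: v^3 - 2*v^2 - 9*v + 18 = (v - 3)*(v^2 + v - 6) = (v - 3)*(v - 2)*(v + 3)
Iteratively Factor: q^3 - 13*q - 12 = (q + 3)*(q^2 - 3*q - 4) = (q + 1)*(q + 3)*(q - 4)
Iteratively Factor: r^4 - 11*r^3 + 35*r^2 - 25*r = (r)*(r^3 - 11*r^2 + 35*r - 25) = r*(r - 1)*(r^2 - 10*r + 25) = r*(r - 5)*(r - 1)*(r - 5)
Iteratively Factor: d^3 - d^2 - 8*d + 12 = (d - 2)*(d^2 + d - 6) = (d - 2)*(d + 3)*(d - 2)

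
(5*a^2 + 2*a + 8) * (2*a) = 10*a^3 + 4*a^2 + 16*a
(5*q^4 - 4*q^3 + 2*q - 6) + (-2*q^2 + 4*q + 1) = 5*q^4 - 4*q^3 - 2*q^2 + 6*q - 5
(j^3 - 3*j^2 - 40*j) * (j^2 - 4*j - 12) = j^5 - 7*j^4 - 40*j^3 + 196*j^2 + 480*j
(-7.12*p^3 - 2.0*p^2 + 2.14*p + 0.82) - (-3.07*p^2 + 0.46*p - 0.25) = -7.12*p^3 + 1.07*p^2 + 1.68*p + 1.07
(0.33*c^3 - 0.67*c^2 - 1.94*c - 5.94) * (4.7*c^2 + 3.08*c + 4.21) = 1.551*c^5 - 2.1326*c^4 - 9.7923*c^3 - 36.7139*c^2 - 26.4626*c - 25.0074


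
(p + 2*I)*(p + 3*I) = p^2 + 5*I*p - 6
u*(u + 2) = u^2 + 2*u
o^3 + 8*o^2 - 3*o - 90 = (o - 3)*(o + 5)*(o + 6)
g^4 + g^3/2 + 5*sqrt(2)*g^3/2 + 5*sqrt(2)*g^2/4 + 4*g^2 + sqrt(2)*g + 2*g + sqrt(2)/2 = (g + 1/2)*(g + sqrt(2)/2)*(g + sqrt(2))^2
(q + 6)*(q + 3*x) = q^2 + 3*q*x + 6*q + 18*x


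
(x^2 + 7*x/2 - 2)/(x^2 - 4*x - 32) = (x - 1/2)/(x - 8)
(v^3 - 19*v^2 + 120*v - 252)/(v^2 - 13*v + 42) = v - 6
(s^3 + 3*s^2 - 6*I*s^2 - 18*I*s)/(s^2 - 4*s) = (s^2 + s*(3 - 6*I) - 18*I)/(s - 4)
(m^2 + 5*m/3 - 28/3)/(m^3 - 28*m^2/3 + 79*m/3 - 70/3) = (m + 4)/(m^2 - 7*m + 10)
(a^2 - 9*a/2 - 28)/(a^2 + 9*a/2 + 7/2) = (a - 8)/(a + 1)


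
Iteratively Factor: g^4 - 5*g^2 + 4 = (g - 2)*(g^3 + 2*g^2 - g - 2) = (g - 2)*(g + 1)*(g^2 + g - 2) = (g - 2)*(g + 1)*(g + 2)*(g - 1)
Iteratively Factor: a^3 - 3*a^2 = (a)*(a^2 - 3*a) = a^2*(a - 3)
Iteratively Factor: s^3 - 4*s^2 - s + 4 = (s - 1)*(s^2 - 3*s - 4) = (s - 4)*(s - 1)*(s + 1)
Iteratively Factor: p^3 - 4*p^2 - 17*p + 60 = (p - 3)*(p^2 - p - 20) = (p - 5)*(p - 3)*(p + 4)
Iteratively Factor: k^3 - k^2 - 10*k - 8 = (k - 4)*(k^2 + 3*k + 2) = (k - 4)*(k + 2)*(k + 1)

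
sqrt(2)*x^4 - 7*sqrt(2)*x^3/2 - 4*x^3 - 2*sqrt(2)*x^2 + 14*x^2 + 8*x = x*(x - 4)*(x - 2*sqrt(2))*(sqrt(2)*x + sqrt(2)/2)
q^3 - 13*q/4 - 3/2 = (q - 2)*(q + 1/2)*(q + 3/2)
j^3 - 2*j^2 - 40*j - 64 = (j - 8)*(j + 2)*(j + 4)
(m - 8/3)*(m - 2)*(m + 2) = m^3 - 8*m^2/3 - 4*m + 32/3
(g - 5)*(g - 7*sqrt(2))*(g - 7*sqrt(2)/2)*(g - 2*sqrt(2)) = g^4 - 25*sqrt(2)*g^3/2 - 5*g^3 + 125*sqrt(2)*g^2/2 + 91*g^2 - 455*g - 98*sqrt(2)*g + 490*sqrt(2)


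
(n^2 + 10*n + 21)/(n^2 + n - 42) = (n + 3)/(n - 6)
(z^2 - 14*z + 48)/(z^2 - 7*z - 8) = (z - 6)/(z + 1)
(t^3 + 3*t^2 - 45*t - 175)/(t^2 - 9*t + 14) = (t^2 + 10*t + 25)/(t - 2)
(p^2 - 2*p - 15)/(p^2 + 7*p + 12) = (p - 5)/(p + 4)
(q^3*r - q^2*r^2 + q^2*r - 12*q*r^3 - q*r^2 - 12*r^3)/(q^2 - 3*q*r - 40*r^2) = r*(-q^3 + q^2*r - q^2 + 12*q*r^2 + q*r + 12*r^2)/(-q^2 + 3*q*r + 40*r^2)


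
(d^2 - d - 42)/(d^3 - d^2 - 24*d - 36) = (-d^2 + d + 42)/(-d^3 + d^2 + 24*d + 36)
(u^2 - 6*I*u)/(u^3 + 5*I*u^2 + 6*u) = (u - 6*I)/(u^2 + 5*I*u + 6)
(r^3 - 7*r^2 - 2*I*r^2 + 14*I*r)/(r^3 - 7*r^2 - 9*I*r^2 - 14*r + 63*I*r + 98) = r/(r - 7*I)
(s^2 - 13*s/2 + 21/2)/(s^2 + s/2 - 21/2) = (2*s - 7)/(2*s + 7)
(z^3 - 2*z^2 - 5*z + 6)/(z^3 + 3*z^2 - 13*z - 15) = (z^2 + z - 2)/(z^2 + 6*z + 5)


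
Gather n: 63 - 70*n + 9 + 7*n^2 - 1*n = 7*n^2 - 71*n + 72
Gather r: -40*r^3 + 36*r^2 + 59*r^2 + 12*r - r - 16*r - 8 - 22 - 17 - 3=-40*r^3 + 95*r^2 - 5*r - 50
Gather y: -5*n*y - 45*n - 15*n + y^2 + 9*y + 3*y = -60*n + y^2 + y*(12 - 5*n)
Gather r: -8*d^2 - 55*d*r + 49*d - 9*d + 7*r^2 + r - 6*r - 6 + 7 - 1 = -8*d^2 + 40*d + 7*r^2 + r*(-55*d - 5)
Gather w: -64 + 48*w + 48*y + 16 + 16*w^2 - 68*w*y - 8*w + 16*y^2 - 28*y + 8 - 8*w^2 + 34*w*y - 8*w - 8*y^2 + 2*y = 8*w^2 + w*(32 - 34*y) + 8*y^2 + 22*y - 40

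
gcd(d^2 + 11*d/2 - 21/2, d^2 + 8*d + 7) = d + 7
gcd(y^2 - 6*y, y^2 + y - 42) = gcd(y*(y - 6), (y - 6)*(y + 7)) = y - 6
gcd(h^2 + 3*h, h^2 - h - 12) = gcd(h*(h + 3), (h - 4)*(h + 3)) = h + 3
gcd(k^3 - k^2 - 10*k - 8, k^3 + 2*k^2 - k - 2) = k^2 + 3*k + 2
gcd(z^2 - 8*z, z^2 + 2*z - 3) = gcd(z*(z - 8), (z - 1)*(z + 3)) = 1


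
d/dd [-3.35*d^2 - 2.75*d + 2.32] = -6.7*d - 2.75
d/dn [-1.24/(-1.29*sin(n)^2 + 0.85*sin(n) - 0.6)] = (1.054 - 3.1992*sin(n))*cos(n)/(1.29*sin(n)^2 - 0.85*sin(n) + 0.6)^2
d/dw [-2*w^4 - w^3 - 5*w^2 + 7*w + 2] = -8*w^3 - 3*w^2 - 10*w + 7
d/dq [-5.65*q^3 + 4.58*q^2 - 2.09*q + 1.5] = -16.95*q^2 + 9.16*q - 2.09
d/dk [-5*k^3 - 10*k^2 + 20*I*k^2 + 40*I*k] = -15*k^2 + k*(-20 + 40*I) + 40*I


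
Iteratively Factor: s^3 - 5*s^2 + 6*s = (s)*(s^2 - 5*s + 6) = s*(s - 3)*(s - 2)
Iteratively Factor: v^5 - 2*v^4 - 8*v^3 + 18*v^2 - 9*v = (v - 1)*(v^4 - v^3 - 9*v^2 + 9*v) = (v - 3)*(v - 1)*(v^3 + 2*v^2 - 3*v) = (v - 3)*(v - 1)^2*(v^2 + 3*v) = (v - 3)*(v - 1)^2*(v + 3)*(v)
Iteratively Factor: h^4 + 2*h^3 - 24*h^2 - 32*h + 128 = (h + 4)*(h^3 - 2*h^2 - 16*h + 32) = (h + 4)^2*(h^2 - 6*h + 8) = (h - 4)*(h + 4)^2*(h - 2)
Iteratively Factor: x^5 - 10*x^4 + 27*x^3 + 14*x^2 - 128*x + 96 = (x - 4)*(x^4 - 6*x^3 + 3*x^2 + 26*x - 24) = (x - 4)*(x - 1)*(x^3 - 5*x^2 - 2*x + 24) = (x - 4)*(x - 1)*(x + 2)*(x^2 - 7*x + 12) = (x - 4)^2*(x - 1)*(x + 2)*(x - 3)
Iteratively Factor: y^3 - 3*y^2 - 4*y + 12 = (y - 3)*(y^2 - 4) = (y - 3)*(y - 2)*(y + 2)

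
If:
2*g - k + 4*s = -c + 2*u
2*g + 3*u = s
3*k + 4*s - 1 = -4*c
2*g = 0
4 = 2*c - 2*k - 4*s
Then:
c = 25/28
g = 0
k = -5/14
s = -3/8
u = -1/8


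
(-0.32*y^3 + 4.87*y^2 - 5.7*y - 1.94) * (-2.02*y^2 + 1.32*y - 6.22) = 0.6464*y^5 - 10.2598*y^4 + 19.9328*y^3 - 33.8966*y^2 + 32.8932*y + 12.0668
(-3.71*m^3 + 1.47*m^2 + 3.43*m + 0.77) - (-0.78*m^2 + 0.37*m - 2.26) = -3.71*m^3 + 2.25*m^2 + 3.06*m + 3.03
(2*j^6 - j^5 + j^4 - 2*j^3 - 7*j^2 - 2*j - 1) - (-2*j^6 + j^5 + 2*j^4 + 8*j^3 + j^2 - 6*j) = 4*j^6 - 2*j^5 - j^4 - 10*j^3 - 8*j^2 + 4*j - 1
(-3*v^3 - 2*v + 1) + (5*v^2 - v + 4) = -3*v^3 + 5*v^2 - 3*v + 5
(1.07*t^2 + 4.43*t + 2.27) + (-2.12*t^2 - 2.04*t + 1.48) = -1.05*t^2 + 2.39*t + 3.75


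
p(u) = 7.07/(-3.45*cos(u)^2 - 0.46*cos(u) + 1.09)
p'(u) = 7.07*(-6.9*sin(u)*cos(u) - 0.46*sin(u))/(-3.45*cos(u)^2 - 0.46*cos(u) + 1.09)^2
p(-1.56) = 6.52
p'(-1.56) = 3.21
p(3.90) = -17.94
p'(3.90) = -142.38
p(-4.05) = 103.95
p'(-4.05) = 4559.57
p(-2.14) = 21.06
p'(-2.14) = -172.14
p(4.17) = 17.32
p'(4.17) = -112.71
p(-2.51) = -8.99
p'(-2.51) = -34.52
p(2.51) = -8.99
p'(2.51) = 34.52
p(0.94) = -18.54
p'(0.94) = -177.80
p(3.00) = -3.85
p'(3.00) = 1.89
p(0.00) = -2.51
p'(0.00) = 0.00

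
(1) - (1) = 0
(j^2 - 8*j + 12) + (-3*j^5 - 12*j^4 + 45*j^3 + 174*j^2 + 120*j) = -3*j^5 - 12*j^4 + 45*j^3 + 175*j^2 + 112*j + 12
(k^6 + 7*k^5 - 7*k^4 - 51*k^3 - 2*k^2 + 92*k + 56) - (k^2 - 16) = k^6 + 7*k^5 - 7*k^4 - 51*k^3 - 3*k^2 + 92*k + 72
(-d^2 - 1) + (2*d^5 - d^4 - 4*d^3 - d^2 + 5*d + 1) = 2*d^5 - d^4 - 4*d^3 - 2*d^2 + 5*d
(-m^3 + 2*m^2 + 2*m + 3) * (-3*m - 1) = 3*m^4 - 5*m^3 - 8*m^2 - 11*m - 3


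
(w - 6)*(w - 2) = w^2 - 8*w + 12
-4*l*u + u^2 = u*(-4*l + u)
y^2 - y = y*(y - 1)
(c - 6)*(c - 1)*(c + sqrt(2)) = c^3 - 7*c^2 + sqrt(2)*c^2 - 7*sqrt(2)*c + 6*c + 6*sqrt(2)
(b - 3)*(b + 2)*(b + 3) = b^3 + 2*b^2 - 9*b - 18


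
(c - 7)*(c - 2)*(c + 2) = c^3 - 7*c^2 - 4*c + 28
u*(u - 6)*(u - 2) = u^3 - 8*u^2 + 12*u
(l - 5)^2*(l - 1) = l^3 - 11*l^2 + 35*l - 25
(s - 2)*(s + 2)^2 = s^3 + 2*s^2 - 4*s - 8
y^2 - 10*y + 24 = (y - 6)*(y - 4)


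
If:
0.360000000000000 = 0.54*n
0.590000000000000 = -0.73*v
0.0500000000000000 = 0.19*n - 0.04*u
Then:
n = 0.67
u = 1.92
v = -0.81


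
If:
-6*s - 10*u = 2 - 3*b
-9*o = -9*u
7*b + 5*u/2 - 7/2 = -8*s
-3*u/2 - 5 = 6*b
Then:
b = -539/978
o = -184/163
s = 2489/1956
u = -184/163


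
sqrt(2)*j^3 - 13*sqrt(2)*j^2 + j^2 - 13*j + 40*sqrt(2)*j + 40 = (j - 8)*(j - 5)*(sqrt(2)*j + 1)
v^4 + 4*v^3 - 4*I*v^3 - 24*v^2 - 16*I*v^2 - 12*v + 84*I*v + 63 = (v - 3)*(v + 7)*(v - 3*I)*(v - I)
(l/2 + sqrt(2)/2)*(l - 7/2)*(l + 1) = l^3/2 - 5*l^2/4 + sqrt(2)*l^2/2 - 5*sqrt(2)*l/4 - 7*l/4 - 7*sqrt(2)/4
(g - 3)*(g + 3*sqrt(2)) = g^2 - 3*g + 3*sqrt(2)*g - 9*sqrt(2)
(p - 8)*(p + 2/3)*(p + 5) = p^3 - 7*p^2/3 - 42*p - 80/3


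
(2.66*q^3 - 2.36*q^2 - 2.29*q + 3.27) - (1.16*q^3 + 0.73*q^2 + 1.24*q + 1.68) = 1.5*q^3 - 3.09*q^2 - 3.53*q + 1.59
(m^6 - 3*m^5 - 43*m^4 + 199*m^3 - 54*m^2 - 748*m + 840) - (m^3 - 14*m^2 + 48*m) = m^6 - 3*m^5 - 43*m^4 + 198*m^3 - 40*m^2 - 796*m + 840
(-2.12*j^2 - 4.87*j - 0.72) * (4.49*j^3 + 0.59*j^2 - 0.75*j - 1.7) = -9.5188*j^5 - 23.1171*j^4 - 4.5161*j^3 + 6.8317*j^2 + 8.819*j + 1.224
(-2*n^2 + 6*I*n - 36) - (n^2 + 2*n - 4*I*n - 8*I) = -3*n^2 - 2*n + 10*I*n - 36 + 8*I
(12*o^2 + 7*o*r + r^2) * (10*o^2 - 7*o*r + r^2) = 120*o^4 - 14*o^3*r - 27*o^2*r^2 + r^4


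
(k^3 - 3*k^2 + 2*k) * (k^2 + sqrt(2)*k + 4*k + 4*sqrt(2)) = k^5 + k^4 + sqrt(2)*k^4 - 10*k^3 + sqrt(2)*k^3 - 10*sqrt(2)*k^2 + 8*k^2 + 8*sqrt(2)*k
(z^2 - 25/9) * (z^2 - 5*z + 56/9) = z^4 - 5*z^3 + 31*z^2/9 + 125*z/9 - 1400/81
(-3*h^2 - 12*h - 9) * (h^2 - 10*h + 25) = -3*h^4 + 18*h^3 + 36*h^2 - 210*h - 225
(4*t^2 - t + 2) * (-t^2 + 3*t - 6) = -4*t^4 + 13*t^3 - 29*t^2 + 12*t - 12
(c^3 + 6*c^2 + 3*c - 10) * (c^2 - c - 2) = c^5 + 5*c^4 - 5*c^3 - 25*c^2 + 4*c + 20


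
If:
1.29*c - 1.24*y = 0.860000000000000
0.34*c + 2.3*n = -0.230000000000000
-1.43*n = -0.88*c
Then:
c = -0.13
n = -0.08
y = -0.83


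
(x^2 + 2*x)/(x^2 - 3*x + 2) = x*(x + 2)/(x^2 - 3*x + 2)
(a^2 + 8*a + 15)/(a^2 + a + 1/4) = 4*(a^2 + 8*a + 15)/(4*a^2 + 4*a + 1)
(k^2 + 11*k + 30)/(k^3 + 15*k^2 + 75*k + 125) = (k + 6)/(k^2 + 10*k + 25)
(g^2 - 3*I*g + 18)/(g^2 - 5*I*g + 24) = (g - 6*I)/(g - 8*I)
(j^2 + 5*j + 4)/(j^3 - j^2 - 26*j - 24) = 1/(j - 6)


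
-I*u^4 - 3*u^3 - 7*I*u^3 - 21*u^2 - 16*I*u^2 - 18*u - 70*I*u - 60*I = (u + 6)*(u - 5*I)*(u + 2*I)*(-I*u - I)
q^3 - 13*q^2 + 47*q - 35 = (q - 7)*(q - 5)*(q - 1)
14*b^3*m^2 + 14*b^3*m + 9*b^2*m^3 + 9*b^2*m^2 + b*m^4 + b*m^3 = m*(2*b + m)*(7*b + m)*(b*m + b)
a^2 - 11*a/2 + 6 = (a - 4)*(a - 3/2)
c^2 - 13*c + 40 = (c - 8)*(c - 5)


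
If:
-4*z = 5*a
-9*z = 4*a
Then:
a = 0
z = 0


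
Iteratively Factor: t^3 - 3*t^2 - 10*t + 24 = (t - 2)*(t^2 - t - 12) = (t - 4)*(t - 2)*(t + 3)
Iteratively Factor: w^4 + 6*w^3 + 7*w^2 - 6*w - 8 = (w + 4)*(w^3 + 2*w^2 - w - 2) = (w + 2)*(w + 4)*(w^2 - 1) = (w - 1)*(w + 2)*(w + 4)*(w + 1)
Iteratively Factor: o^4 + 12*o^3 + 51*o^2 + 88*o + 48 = (o + 4)*(o^3 + 8*o^2 + 19*o + 12) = (o + 4)^2*(o^2 + 4*o + 3) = (o + 1)*(o + 4)^2*(o + 3)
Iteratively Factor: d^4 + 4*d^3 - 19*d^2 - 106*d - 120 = (d - 5)*(d^3 + 9*d^2 + 26*d + 24) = (d - 5)*(d + 4)*(d^2 + 5*d + 6) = (d - 5)*(d + 2)*(d + 4)*(d + 3)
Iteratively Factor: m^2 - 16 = (m - 4)*(m + 4)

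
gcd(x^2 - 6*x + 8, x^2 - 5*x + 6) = x - 2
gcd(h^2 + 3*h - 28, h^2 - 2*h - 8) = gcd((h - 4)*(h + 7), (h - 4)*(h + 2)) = h - 4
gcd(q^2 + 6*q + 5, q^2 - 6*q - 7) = q + 1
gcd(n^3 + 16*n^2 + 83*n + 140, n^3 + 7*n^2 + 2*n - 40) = n^2 + 9*n + 20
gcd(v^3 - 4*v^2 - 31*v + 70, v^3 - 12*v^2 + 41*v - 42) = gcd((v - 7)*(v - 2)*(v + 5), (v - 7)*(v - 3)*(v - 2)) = v^2 - 9*v + 14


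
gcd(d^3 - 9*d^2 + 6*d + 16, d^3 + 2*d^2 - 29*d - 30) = d + 1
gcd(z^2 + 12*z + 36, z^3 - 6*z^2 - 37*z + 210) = z + 6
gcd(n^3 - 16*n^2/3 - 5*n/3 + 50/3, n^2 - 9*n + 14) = n - 2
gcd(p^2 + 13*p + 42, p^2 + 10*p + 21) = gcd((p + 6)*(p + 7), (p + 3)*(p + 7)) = p + 7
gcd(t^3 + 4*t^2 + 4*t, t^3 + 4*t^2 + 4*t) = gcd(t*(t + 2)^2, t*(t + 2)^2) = t^3 + 4*t^2 + 4*t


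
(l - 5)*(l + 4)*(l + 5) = l^3 + 4*l^2 - 25*l - 100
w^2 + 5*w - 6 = (w - 1)*(w + 6)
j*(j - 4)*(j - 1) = j^3 - 5*j^2 + 4*j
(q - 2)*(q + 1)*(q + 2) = q^3 + q^2 - 4*q - 4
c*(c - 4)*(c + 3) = c^3 - c^2 - 12*c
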